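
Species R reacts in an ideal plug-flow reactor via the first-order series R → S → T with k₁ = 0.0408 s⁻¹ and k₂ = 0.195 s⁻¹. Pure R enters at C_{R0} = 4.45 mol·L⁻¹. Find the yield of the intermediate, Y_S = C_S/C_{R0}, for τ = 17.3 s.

The intermediate concentration in a first-order A→B→C sequence is C_S = k₁C_{R0}(e^(−k₁τ) − e^(−k₂τ))/(k₂−k₁).
e^(−k₁τ) = e^(−0.0408×17.3) = e^(−0.7058) = 0.4937; e^(−k₂τ) = e^(−3.374) = 0.03427.
C_S = 0.0408×4.45/(0.195−0.0408) × (0.4937−0.03427) = 1.177×0.4594 = 0.5409 mol·L⁻¹.
Y_S = C_S/C_{R0} = 0.5409/4.45 = 0.122.

0.122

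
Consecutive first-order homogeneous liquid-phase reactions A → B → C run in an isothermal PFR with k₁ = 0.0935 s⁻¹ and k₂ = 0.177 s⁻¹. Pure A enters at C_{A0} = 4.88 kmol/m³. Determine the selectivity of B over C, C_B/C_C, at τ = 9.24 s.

0.782

Solving the coupled first-order balances gives C_B(τ) = [k₁/(k₂−k₁)]·C_{A0}·(e^(−k₁τ) − e^(−k₂τ)).
e^(−k₁τ) = e^(−0.0935×9.24) = e^(−0.8639) = 0.4215; e^(−k₂τ) = e^(−1.635) = 0.1949.
C_B = 0.0935×4.88/(0.177−0.0935) × (0.4215−0.1949) = 5.464×0.2266 = 1.238 kmol/m³.
C_A = C_{A0}e^(−k₁τ) = 2.057 kmol/m³, so C_C = C_{A0}−C_A−C_B = 1.585 kmol/m³; C_B/C_C = 0.782.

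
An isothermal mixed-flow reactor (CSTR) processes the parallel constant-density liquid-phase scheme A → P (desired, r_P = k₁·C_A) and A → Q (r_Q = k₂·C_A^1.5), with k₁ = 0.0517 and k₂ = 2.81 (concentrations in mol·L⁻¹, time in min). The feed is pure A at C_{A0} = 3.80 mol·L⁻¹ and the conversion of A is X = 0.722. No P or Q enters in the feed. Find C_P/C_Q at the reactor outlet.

0.0179

Exit C_A = C_{A0}(1−X) = 3.80×0.278 = 1.056 mol·L⁻¹.
In a CSTR the entire volume is at exit conditions, so r_P = 0.0517×1.056 = 0.05462 and r_Q = 2.81×1.056^1.5 = 3.051.
Overall selectivity = C_P/C_Q = r_Pτ/(r_Qτ) = r_P/r_Q = 0.0179.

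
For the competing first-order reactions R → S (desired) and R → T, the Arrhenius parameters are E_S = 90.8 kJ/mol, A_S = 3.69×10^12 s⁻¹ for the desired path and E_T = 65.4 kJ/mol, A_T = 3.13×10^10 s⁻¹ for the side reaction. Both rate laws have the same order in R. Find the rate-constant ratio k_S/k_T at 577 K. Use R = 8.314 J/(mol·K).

0.592

With equal orders, S_{S/T} = k_S/k_T = (A_S/A_T)·exp[(E_T−E_S)/(RT)].
(E_T−E_S)/(RT) = (65.4−90.8)×10³/(8.314×577) = -25400/4797 = -5.295.
k_S/k_T = (3.69×10^12/3.13×10^10)·exp(-5.295) = 117.9 × 0.005018 = 0.592.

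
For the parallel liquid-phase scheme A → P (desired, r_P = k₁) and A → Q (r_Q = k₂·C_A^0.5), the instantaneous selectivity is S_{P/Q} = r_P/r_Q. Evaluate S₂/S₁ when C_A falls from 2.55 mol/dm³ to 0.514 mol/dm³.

S_{P/Q} = (k₁/k₂)·C_A^-0.5, so S₂/S₁ = (C_{A,2}/C_{A,1})^-0.5.
= (0.514/2.55)^(-0.5) = (0.2016)^(-0.5) = 2.23.

2.23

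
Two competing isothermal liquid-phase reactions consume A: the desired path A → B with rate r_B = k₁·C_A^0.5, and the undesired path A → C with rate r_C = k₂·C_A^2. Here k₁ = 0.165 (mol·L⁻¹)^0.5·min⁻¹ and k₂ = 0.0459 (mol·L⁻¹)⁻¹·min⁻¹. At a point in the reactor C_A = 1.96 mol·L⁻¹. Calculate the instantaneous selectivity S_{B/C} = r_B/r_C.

1.31

S_{B/C} = r_B/r_C = (k₁·C_A^0.5)/(k₂·C_A^2) = (k₁/k₂)·C_A^-1.5.
= (0.165×1.960^0.5) / (0.0459×1.960^2) = 0.2310/0.1763 = 1.31.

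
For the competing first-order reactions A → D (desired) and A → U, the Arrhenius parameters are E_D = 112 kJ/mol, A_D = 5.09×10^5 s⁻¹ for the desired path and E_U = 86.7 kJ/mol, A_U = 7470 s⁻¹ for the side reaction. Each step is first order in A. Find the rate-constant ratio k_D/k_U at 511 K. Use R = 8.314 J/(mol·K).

0.177

Since both paths have the same order in A, the concentration cancels and S_{D/U} = k_D/k_U = (A_D/A_U)·exp[(E_U−E_D)/(RT)].
(E_U−E_D)/(RT) = (86.7−112)×10³/(8.314×511) = -25300/4248 = -5.955.
k_D/k_U = (5.09×10^5/7470)·exp(-5.955) = 68.14 × 0.002593 = 0.177.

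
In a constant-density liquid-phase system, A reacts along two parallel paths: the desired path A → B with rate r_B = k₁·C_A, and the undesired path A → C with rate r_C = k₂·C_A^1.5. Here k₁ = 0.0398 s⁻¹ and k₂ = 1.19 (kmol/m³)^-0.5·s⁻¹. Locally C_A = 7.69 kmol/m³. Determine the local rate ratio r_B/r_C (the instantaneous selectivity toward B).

0.0121

S_{B/C} = r_B/r_C = (k₁·C_A)/(k₂·C_A^1.5) = (k₁/k₂)·C_A^-0.5.
= (0.0398×7.690) / (1.19×7.690^1.5) = 0.3061/25.38 = 0.0121.
The undesired path is higher order in A, so low C_A (CSTR or dilute feed) favours B.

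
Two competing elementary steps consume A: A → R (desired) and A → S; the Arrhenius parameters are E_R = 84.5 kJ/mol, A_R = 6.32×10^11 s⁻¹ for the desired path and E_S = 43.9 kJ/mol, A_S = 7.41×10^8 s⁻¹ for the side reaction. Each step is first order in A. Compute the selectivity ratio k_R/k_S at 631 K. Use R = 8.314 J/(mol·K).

0.371

With equal orders, S_{R/S} = k_R/k_S = (A_R/A_S)·exp[(E_S−E_R)/(RT)].
(E_S−E_R)/(RT) = (43.9−84.5)×10³/(8.314×631) = -40600/5246 = -7.739.
k_R/k_S = (6.32×10^11/7.41×10^8)·exp(-7.739) = 852.9 × 4.355×10^-4 = 0.371.
Since E_R > E_S, raising the temperature improves selectivity toward R.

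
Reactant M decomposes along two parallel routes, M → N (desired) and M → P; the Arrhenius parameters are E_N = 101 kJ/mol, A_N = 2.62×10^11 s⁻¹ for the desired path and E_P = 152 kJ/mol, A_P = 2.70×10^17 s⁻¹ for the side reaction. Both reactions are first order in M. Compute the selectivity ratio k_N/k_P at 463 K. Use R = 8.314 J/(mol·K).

0.551

Since both paths have the same order in M, the concentration cancels and S_{N/P} = k_N/k_P = (A_N/A_P)·exp[(E_P−E_N)/(RT)].
(E_P−E_N)/(RT) = (152−101)×10³/(8.314×463) = 51000/3849 = 13.25.
k_N/k_P = (2.62×10^11/2.70×10^17)·exp(13.25) = 9.704×10^-7 × 5.674×10^5 = 0.551.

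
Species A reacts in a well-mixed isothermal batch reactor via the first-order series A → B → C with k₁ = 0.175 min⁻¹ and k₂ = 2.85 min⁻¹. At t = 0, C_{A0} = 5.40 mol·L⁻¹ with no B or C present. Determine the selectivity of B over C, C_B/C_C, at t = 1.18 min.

0.376

For first-order series with pure A initially, C_B(t) = k₁C_{A0}/(k₂−k₁)·(e^(−k₁t) − e^(−k₂t)).
e^(−k₁t) = e^(−0.175×1.18) = e^(−0.2065) = 0.8134; e^(−k₂t) = e^(−3.363) = 0.03463.
C_B = 0.175×5.40/(2.85−0.175) × (0.8134−0.03463) = 0.3533×0.7788 = 0.2751 mol·L⁻¹.
C_A = C_{A0}e^(−k₁t) = 4.393 mol·L⁻¹, so C_C = C_{A0}−C_A−C_B = 0.7324 mol·L⁻¹; C_B/C_C = 0.376.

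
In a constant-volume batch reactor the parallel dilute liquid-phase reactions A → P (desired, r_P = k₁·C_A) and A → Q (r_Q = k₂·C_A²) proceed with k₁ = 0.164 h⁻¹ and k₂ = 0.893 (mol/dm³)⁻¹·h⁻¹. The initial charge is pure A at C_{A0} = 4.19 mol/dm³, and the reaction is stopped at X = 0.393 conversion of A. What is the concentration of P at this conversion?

C_A = C_{A0}(1−X) = 2.543 mol/dm³.
Along a PFR/batch, dC_P/dC_A = −r_P/(r_P+r_Q) = −k₁/(k₁+k₂·C_A).
Integrating from C_{A0} to C_A: C_P = (0.164/0.893)·ln[(0.164+0.893·4.19)/(0.164+0.893·2.54)] = 0.1837·ln(3.906/2.435) = 0.08676 mol/dm³.

0.0868 mol/dm³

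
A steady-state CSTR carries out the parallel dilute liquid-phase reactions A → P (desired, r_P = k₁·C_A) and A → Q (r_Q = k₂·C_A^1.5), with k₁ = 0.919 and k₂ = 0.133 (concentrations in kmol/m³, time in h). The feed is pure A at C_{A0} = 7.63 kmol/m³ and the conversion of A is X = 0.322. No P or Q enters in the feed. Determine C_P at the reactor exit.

1.85 kmol/m³

Exit C_A = C_{A0}(1−X) = 7.63×0.678 = 5.173 kmol/m³.
A CSTR operates uniformly at the exit composition, giving r_P = 4.754 and r_Q = 1.565 (each k·C_A^n at C_A = 5.173).
Fraction of consumed A going to P: r_P/(r_P+r_Q) = 0.7524.
C_P = 0.7524·C_{A0}·X = 0.7524×7.63×0.322 = 1.85 kmol/m³.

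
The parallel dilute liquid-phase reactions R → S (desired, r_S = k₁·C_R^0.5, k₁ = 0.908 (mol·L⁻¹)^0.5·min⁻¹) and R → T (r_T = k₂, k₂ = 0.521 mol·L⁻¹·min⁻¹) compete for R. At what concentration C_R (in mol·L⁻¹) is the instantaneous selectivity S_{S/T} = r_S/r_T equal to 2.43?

1.94 mol·L⁻¹

S_{S/T} = (k₁/k₂)·C_R^0.5 ⇒ C_R = (S·k₂/k₁)^(2).
= (2.43×0.521/0.908)^(2) = (1.394)^(2) = 1.94 mol·L⁻¹.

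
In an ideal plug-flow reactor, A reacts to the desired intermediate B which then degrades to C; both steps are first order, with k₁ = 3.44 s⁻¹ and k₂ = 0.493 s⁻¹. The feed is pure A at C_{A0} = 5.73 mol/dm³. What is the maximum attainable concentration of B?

For a first-order series the maximum intermediate yield is C_{B,max}/C_{A0} = (k₁/k₂)^[k₂/(k₂−k₁)].
= (3.44/0.493)^(0.493/(0.493−3.44)) = (6.978)^(-0.1673) = 0.7225.
C_{B,max} = 0.7225×5.73 = 4.14 mol/dm³.

4.14 mol/dm³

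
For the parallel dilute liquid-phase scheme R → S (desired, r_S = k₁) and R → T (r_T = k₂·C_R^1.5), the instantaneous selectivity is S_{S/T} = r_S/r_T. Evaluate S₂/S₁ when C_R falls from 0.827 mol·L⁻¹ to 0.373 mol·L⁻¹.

3.30

S_{S/T} = (k₁/k₂)·C_R^-1.5, so S₂/S₁ = (C_{R,2}/C_{R,1})^-1.5.
= (0.373/0.827)^(-1.5) = (0.4510)^(-1.5) = 3.30.
Selectivity toward S rises as C_R falls — low-concentration operation is favoured.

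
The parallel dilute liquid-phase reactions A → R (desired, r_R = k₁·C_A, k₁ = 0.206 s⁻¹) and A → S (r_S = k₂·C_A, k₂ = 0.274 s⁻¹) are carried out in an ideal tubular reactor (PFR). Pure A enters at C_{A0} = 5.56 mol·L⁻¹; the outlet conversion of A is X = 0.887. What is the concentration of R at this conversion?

2.12 mol·L⁻¹

C_A = C_{A0}(1−X) = 0.6283 mol·L⁻¹.
Both paths are first order in A, so the instantaneous fraction to R is constant: dC_R/d(−C_A) = k₁/(k₁+k₂) = 0.4292.
C_R = 0.4292·(C_{A0}−C_A) = 0.4292×4.932 = 2.12 mol·L⁻¹.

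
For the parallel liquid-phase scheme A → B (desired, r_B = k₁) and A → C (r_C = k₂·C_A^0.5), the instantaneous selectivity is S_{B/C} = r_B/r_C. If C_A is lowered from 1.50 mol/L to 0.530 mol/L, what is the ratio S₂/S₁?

1.68

S_{B/C} = (k₁/k₂)·C_A^-0.5, so S₂/S₁ = (C_{A,2}/C_{A,1})^-0.5.
= (0.530/1.50)^(-0.5) = (0.3533)^(-0.5) = 1.68.
Selectivity toward B rises as C_A falls — low-concentration operation is favoured.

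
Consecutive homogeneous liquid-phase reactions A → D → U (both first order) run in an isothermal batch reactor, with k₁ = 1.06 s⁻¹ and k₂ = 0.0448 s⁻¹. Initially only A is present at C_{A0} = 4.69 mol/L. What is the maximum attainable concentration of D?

4.08 mol/L

At the optimum, C_{D,max}/C_{A0} = (k₁/k₂)^[k₂/(k₂−k₁)].
= (1.06/0.0448)^(0.0448/(0.0448−1.06)) = (23.66)^(-0.04413) = 0.8697.
C_{D,max} = 0.8697×4.69 = 4.08 mol/L.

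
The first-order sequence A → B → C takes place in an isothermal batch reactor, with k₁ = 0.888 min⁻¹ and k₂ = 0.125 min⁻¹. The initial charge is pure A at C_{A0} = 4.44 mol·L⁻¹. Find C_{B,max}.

For a first-order series the maximum intermediate yield is C_{B,max}/C_{A0} = (k₁/k₂)^[k₂/(k₂−k₁)].
= (0.888/0.125)^(0.125/(0.125−0.888)) = (7.104)^(-0.1638) = 0.7253.
C_{B,max} = 0.7253×4.44 = 3.22 mol·L⁻¹.

3.22 mol·L⁻¹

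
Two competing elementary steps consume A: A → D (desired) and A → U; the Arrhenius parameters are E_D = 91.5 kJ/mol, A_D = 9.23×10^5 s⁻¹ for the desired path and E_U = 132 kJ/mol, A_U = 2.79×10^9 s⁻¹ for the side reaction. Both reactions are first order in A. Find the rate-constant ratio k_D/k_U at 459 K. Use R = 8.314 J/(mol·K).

Since both paths have the same order in A, the concentration cancels and S_{D/U} = k_D/k_U = (A_D/A_U)·exp[(E_U−E_D)/(RT)].
(E_U−E_D)/(RT) = (132−91.5)×10³/(8.314×459) = 40500/3816 = 10.61.
k_D/k_U = (9.23×10^5/2.79×10^9)·exp(10.61) = 3.308×10^-4 × 40654 = 13.4.
Since E_D < E_U, lowering the temperature improves selectivity toward D.

13.4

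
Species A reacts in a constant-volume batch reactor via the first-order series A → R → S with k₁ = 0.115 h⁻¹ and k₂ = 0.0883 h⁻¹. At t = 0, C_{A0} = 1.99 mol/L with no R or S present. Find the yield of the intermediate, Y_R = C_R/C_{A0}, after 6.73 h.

0.391

The intermediate concentration in a first-order A→B→C sequence is C_R = k₁C_{A0}(e^(−k₁t) − e^(−k₂t))/(k₂−k₁).
e^(−k₁t) = e^(−0.115×6.73) = e^(−0.7740) = 0.4612; e^(−k₂t) = e^(−0.5943) = 0.5520.
C_R = 0.115×1.99/(0.0883−0.115) × (0.4612−0.5520) = (-8.571)×(-0.09078) = 0.7781 mol/L.
Y_R = C_R/C_{A0} = 0.7781/1.99 = 0.391.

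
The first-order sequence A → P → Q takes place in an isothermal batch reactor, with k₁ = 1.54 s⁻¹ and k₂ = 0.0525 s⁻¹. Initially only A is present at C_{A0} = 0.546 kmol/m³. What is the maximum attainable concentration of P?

0.485 kmol/m³

Evaluating C_P at t_opt = ln(k₂/k₁)/(k₂−k₁) gives C_{P,max}/C_{A0} = (k₁/k₂)^[k₂/(k₂−k₁)].
= (1.54/0.0525)^(0.0525/(0.0525−1.54)) = (29.33)^(-0.03529) = 0.8876.
C_{P,max} = 0.8876×0.546 = 0.485 kmol/m³.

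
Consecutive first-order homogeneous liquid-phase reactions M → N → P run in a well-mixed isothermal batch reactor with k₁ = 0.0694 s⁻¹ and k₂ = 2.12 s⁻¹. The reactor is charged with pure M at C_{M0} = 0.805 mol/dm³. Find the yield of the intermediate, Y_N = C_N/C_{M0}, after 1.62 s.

0.0292

The intermediate concentration in a first-order A→B→C sequence is C_N = k₁C_{M0}(e^(−k₁t) − e^(−k₂t))/(k₂−k₁).
e^(−k₁t) = e^(−0.0694×1.62) = e^(−0.1124) = 0.8937; e^(−k₂t) = e^(−3.434) = 0.03224.
C_N = 0.0694×0.805/(2.12−0.0694) × (0.8937−0.03224) = 0.02724×0.8614 = 0.02347 mol/dm³.
Y_N = C_N/C_{M0} = 0.02347/0.805 = 0.0292.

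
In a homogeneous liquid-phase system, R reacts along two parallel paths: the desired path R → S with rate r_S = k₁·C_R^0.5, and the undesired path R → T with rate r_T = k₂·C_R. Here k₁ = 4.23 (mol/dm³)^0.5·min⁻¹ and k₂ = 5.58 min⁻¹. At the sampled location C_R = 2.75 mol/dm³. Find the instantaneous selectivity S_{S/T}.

S_{S/T} = r_S/r_T = (k₁·C_R^0.5)/(k₂·C_R) = (k₁/k₂)·C_R^-0.5.
= (4.23×2.750^0.5) / (5.58×2.750) = 7.015/15.35 = 0.457.

0.457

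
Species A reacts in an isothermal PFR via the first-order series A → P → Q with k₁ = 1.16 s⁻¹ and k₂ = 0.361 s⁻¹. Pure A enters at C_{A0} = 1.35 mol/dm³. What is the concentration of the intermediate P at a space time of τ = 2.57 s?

For first-order series with pure A initially, C_P(τ) = k₁C_{A0}/(k₂−k₁)·(e^(−k₁τ) − e^(−k₂τ)).
e^(−k₁τ) = e^(−1.16×2.57) = e^(−2.981) = 0.05073; e^(−k₂τ) = e^(−0.9278) = 0.3954.
C_P = 1.16×1.35/(0.361−1.16) × (0.05073−0.3954) = (-1.960)×(-0.3447) = 0.6756 mol/dm³.

0.676 mol/dm³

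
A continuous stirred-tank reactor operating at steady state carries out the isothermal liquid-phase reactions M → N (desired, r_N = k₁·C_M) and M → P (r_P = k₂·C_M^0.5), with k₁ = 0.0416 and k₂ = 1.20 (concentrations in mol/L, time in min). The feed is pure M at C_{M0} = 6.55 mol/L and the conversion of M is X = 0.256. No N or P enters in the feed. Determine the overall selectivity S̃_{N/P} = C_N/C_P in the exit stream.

Exit C_M = C_{M0}(1−X) = 6.55×0.744 = 4.873 mol/L.
Rates in a CSTR are evaluated at the outlet concentration: r_N = 0.0416×4.873 = 0.2027, r_P = 1.20×4.873^0.5 = 2.649.
Overall selectivity = C_N/C_P = r_Nτ/(r_Pτ) = r_N/r_P = 0.0765.

0.0765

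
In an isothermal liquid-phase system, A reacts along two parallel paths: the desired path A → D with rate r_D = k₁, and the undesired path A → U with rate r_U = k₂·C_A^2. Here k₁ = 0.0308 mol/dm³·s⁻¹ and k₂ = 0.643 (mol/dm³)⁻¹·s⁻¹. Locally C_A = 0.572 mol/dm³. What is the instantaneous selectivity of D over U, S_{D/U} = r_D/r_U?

0.146

S_{D/U} = r_D/r_U = (k₁)/(k₂·C_A^2) = (k₁/k₂)·C_A^-2.
= (0.0308) / (0.643×0.5720^2) = 0.03080/0.2104 = 0.146.
The undesired path is higher order in A, so low C_A (CSTR or dilute feed) favours D.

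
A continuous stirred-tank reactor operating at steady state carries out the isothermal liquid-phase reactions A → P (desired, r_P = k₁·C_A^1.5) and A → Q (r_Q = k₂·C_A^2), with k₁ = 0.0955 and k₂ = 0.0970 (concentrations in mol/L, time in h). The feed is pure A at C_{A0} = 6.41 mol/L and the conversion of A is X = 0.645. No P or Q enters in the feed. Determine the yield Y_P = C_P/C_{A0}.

Exit C_A = C_{A0}(1−X) = 6.41×0.355 = 2.276 mol/L.
A CSTR operates uniformly at the exit composition, giving r_P = 0.3278 and r_Q = 0.5023 (each k·C_A^n at C_A = 2.276).
Fraction of consumed A going to P: r_P/(r_P+r_Q) = 0.3949.
C_P = 0.3949·C_{A0}·X = 0.3949×6.41×0.645 = 1.63 mol/L; Y_P = C_P/C_{A0} = 0.255.

0.255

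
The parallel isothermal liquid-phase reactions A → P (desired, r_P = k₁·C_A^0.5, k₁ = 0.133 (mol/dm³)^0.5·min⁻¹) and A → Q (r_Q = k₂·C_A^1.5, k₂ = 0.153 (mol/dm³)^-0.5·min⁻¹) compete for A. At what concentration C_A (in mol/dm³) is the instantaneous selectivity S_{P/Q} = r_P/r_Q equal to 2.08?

0.418 mol/dm³

S_{P/Q} = (k₁/k₂)·C_A⁻¹ ⇒ C_A = (S·k₂/k₁)^(-1).
= (2.08×0.153/0.133)^(-1) = (2.393)^(-1) = 0.418 mol/dm³.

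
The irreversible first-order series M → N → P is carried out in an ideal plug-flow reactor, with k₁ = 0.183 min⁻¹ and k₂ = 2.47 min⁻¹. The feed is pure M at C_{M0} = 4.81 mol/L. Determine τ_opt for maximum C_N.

Setting dC_N/dτ = 0 gives τ_opt = ln(k₂/k₁)/(k₂−k₁).
= ln(2.47/0.183)/(2.47−0.183) = ln(13.50)/2.287 = 2.602/2.287 = 1.14 min.

1.14 min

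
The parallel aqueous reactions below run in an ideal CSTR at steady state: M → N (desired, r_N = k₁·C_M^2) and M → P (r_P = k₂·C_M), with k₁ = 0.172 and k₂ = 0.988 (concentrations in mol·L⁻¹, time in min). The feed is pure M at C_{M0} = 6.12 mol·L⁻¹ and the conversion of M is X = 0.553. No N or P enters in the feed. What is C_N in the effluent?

Exit C_M = C_{M0}(1−X) = 6.12×0.447 = 2.736 mol·L⁻¹.
A CSTR operates uniformly at the exit composition, giving r_N = 1.287 and r_P = 2.703 (each k·C_M^n at C_M = 2.736).
Fraction of consumed M going to N: r_N/(r_N+r_P) = 0.3226.
C_N = 0.3226·C_{M0}·X = 0.3226×6.12×0.553 = 1.09 mol·L⁻¹.

1.09 mol·L⁻¹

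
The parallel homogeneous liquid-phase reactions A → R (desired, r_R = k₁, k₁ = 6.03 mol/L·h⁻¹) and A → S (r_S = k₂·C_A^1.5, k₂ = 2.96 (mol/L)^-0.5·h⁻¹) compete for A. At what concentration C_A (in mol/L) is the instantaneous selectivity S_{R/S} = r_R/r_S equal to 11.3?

S_{R/S} = (k₁/k₂)·C_A^-1.5 ⇒ C_A = (S·k₂/k₁)^(1/(-1.5)).
= (11.3×2.96/6.03)^(-0.6667) = (5.547)^(-0.6667) = 0.319 mol/L.

0.319 mol/L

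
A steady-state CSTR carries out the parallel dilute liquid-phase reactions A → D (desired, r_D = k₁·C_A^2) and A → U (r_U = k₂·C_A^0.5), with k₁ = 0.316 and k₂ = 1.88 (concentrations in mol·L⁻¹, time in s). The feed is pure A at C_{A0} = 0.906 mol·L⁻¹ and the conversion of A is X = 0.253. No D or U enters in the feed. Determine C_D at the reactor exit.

0.0196 mol·L⁻¹

Exit C_A = C_{A0}(1−X) = 0.906×0.747 = 0.6768 mol·L⁻¹.
Rates in a CSTR are evaluated at the outlet concentration: r_D = 0.316×0.6768^2 = 0.1447, r_U = 1.88×0.6768^0.5 = 1.547.
Fraction of consumed A going to D: r_D/(r_D+r_U) = 0.08558.
C_D = 0.08558·C_{A0}·X = 0.08558×0.906×0.253 = 0.0196 mol·L⁻¹.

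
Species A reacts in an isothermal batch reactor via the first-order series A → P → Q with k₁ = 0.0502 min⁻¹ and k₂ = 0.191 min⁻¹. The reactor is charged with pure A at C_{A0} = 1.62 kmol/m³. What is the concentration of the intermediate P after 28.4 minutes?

0.136 kmol/m³

For first-order series with pure A initially, C_P(t) = k₁C_{A0}/(k₂−k₁)·(e^(−k₁t) − e^(−k₂t)).
e^(−k₁t) = e^(−0.0502×28.4) = e^(−1.426) = 0.2403; e^(−k₂t) = e^(−5.424) = 0.004408.
C_P = 0.0502×1.62/(0.191−0.0502) × (0.2403−0.004408) = 0.5776×0.2359 = 0.1363 kmol/m³.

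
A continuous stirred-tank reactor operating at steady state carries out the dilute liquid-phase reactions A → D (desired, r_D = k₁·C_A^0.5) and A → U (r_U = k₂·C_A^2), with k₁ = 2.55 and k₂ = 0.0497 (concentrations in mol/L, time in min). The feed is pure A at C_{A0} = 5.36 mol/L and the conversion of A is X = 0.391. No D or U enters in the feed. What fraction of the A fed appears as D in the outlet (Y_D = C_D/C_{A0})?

0.351

Exit C_A = C_{A0}(1−X) = 5.36×0.609 = 3.264 mol/L.
In a CSTR the entire volume is at exit conditions, so r_D = 2.55×3.264^0.5 = 4.607 and r_U = 0.0497×3.264^2 = 0.5296.
Fraction of consumed A going to D: r_D/(r_D+r_U) = 0.8969.
C_D = 0.8969·C_{A0}·X = 0.8969×5.36×0.391 = 1.88 mol/L; Y_D = C_D/C_{A0} = 0.351.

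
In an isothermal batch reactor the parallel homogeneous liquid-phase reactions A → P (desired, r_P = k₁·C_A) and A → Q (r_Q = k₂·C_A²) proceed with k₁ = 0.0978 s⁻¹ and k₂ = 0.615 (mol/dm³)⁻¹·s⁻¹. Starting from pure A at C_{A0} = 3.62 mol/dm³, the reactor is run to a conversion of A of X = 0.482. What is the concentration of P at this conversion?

0.0985 mol/dm³

C_A = C_{A0}(1−X) = 1.875 mol/dm³.
Along a PFR/batch, dC_P/dC_A = −r_P/(r_P+r_Q) = −k₁/(k₁+k₂·C_A).
Integrating from C_{A0} to C_A: C_P = (0.0978/0.615)·ln[(0.0978+0.615·3.62)/(0.0978+0.615·1.88)] = 0.1590·ln(2.324/1.251) = 0.09850 mol/dm³.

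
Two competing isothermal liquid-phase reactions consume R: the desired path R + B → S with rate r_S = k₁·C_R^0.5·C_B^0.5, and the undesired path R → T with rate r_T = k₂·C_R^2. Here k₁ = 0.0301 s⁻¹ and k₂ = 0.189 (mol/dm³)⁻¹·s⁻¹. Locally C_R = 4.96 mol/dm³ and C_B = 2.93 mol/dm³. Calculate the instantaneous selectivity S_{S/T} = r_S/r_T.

S_{S/T} = r_S/r_T = (k₁·C_R^0.5·C_B^0.5)/(k₂·C_R^2) = (k₁/k₂)·C_R^-1.5·C_B^0.5.
= (0.0301×4.960^0.5×2.930^0.5) / (0.189×4.960^2) = 0.1147/4.650 = 0.0247.
The undesired path is higher order in R, so low C_R (CSTR or dilute feed) favours S.

0.0247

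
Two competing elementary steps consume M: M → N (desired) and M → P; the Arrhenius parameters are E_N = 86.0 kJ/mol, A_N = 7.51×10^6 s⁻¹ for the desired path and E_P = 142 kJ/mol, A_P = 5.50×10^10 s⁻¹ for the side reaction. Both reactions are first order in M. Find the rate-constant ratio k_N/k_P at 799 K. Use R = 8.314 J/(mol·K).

k_N/k_P = (A_N/A_P)·exp[−(E_N−E_P)/(RT)] = (A_N/A_P)·exp[(E_P−E_N)/(RT)].
(E_P−E_N)/(RT) = (142−86.0)×10³/(8.314×799) = 56000/6643 = 8.430.
k_N/k_P = (7.51×10^6/5.50×10^10)·exp(8.430) = 1.365×10^-4 × 4583 = 0.626.
Since E_N < E_P, lowering the temperature improves selectivity toward N.

0.626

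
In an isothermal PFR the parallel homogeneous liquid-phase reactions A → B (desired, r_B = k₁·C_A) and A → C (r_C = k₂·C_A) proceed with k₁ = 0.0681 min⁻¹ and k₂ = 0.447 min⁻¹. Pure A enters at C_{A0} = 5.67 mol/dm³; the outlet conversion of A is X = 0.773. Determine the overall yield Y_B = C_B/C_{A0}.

0.102

C_A = C_{A0}(1−X) = 1.287 mol/dm³.
Both paths are first order in A, so the instantaneous fraction to B is constant: dC_B/d(−C_A) = k₁/(k₁+k₂) = 0.1322.
C_B = 0.1322·(C_{A0}−C_A) = 0.1322×4.383 = 0.579 mol/dm³.
Y_B = C_B/C_{A0} = 0.5795/5.67 = 0.102.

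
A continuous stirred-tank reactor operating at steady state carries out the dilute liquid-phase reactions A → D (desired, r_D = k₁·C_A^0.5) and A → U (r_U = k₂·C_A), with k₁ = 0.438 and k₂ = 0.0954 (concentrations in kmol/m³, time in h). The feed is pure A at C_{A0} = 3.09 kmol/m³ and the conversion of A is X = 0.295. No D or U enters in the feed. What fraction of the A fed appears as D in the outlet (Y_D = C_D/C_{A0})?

Exit C_A = C_{A0}(1−X) = 3.09×0.705 = 2.178 kmol/m³.
In a CSTR the entire volume is at exit conditions, so r_D = 0.438×2.178^0.5 = 0.6465 and r_U = 0.0954×2.178 = 0.2078.
Fraction of consumed A going to D: r_D/(r_D+r_U) = 0.7567.
C_D = 0.7567·C_{A0}·X = 0.7567×3.09×0.295 = 0.690 kmol/m³; Y_D = C_D/C_{A0} = 0.223.

0.223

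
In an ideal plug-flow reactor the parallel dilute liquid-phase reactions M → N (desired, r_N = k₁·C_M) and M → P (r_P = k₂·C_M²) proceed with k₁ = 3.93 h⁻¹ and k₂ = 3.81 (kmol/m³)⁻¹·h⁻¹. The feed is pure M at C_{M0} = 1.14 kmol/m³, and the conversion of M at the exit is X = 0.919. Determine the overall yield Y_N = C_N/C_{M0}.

0.596

C_M = C_{M0}(1−X) = 0.09234 kmol/m³.
Along a PFR/batch, dC_N/dC_M = −r_N/(r_N+r_P) = −k₁/(k₁+k₂·C_M).
Integrating from C_{M0} to C_M: C_N = (3.93/3.81)·ln[(3.93+3.81·1.14)/(3.93+3.81·0.0923)] = 1.031·ln(8.273/4.282) = 0.6794 kmol/m³.
Y_N = C_N/C_{M0} = 0.6794/1.14 = 0.596.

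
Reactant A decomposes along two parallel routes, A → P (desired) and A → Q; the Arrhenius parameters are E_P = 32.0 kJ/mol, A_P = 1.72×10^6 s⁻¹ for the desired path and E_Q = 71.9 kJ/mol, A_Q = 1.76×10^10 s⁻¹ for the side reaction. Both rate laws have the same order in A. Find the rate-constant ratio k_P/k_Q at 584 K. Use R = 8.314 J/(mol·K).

0.362

With equal orders, S_{P/Q} = k_P/k_Q = (A_P/A_Q)·exp[(E_Q−E_P)/(RT)].
(E_Q−E_P)/(RT) = (71.9−32.0)×10³/(8.314×584) = 39900/4855 = 8.218.
k_P/k_Q = (1.72×10^6/1.76×10^10)·exp(8.218) = 9.773×10^-5 × 3706 = 0.362.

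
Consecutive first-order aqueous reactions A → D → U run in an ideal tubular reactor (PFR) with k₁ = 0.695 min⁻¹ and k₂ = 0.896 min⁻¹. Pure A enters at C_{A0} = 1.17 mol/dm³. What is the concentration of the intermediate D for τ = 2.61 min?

0.269 mol/dm³

The intermediate concentration in a first-order A→B→C sequence is C_D = k₁C_{A0}(e^(−k₁τ) − e^(−k₂τ))/(k₂−k₁).
e^(−k₁τ) = e^(−0.695×2.61) = e^(−1.814) = 0.1630; e^(−k₂τ) = e^(−2.339) = 0.09647.
C_D = 0.695×1.17/(0.896−0.695) × (0.1630−0.09647) = 4.046×0.06654 = 0.2692 mol/dm³.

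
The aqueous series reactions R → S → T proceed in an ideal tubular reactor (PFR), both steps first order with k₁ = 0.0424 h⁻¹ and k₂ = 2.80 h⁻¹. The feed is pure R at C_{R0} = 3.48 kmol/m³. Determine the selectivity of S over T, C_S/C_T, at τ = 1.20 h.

Solving the coupled first-order balances gives C_S(τ) = [k₁/(k₂−k₁)]·C_{R0}·(e^(−k₁τ) − e^(−k₂τ)).
e^(−k₁τ) = e^(−0.0424×1.20) = e^(−0.05088) = 0.9504; e^(−k₂τ) = e^(−3.360) = 0.03474.
C_S = 0.0424×3.48/(2.80−0.0424) × (0.9504−0.03474) = 0.05351×0.9157 = 0.04899 kmol/m³.
C_R = C_{R0}e^(−k₁τ) = 3.307 kmol/m³, so C_T = C_{R0}−C_R−C_S = 0.1236 kmol/m³; C_S/C_T = 0.396.

0.396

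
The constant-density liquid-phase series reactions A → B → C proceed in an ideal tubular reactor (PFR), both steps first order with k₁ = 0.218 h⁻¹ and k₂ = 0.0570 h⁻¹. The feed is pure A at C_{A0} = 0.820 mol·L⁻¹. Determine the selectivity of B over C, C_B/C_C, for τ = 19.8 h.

The intermediate concentration in a first-order A→B→C sequence is C_B = k₁C_{A0}(e^(−k₁τ) − e^(−k₂τ))/(k₂−k₁).
e^(−k₁τ) = e^(−0.218×19.8) = e^(−4.316) = 0.01335; e^(−k₂τ) = e^(−1.129) = 0.3235.
C_B = 0.218×0.820/(0.0570−0.218) × (0.01335−0.3235) = (-1.110)×(-0.3101) = 0.3443 mol·L⁻¹.
C_A = C_{A0}e^(−k₁τ) = 0.01095 mol·L⁻¹, so C_C = C_{A0}−C_A−C_B = 0.4647 mol·L⁻¹; C_B/C_C = 0.741.

0.741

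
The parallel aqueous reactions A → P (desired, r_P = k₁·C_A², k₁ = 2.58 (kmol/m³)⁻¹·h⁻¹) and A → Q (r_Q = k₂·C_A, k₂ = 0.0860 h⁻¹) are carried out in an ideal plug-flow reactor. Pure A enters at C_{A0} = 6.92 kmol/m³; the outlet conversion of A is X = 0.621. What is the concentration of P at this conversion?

C_A = C_{A0}(1−X) = 2.623 kmol/m³.
Along a PFR/batch, dC_Q/dC_A = −r_Q/(r_P+r_Q) = −k₂/(k₂+k₁·C_A).
Integrating from C_{A0} to C_A: C_Q = (0.0860/2.58)·ln[(0.0860+2.58·6.92)/(0.0860+2.58·2.62)] = 0.03333·ln(17.94/6.853) = 0.03208 kmol/m³.
Then C_P = (C_{A0}−C_A) − C_Q = 4.297 − 0.03208 = 4.265 kmol/m³.

4.27 kmol/m³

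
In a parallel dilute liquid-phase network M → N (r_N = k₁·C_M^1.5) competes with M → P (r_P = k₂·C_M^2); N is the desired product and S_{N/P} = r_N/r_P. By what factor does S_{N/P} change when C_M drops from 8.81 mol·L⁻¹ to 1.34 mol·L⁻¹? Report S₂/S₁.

2.56

S_{N/P} = (k₁/k₂)·C_M^-0.5, so S₂/S₁ = (C_{M,2}/C_{M,1})^-0.5.
= (1.34/8.81)^(-0.5) = (0.1521)^(-0.5) = 2.56.
Selectivity toward N rises as C_M falls — low-concentration operation is favoured.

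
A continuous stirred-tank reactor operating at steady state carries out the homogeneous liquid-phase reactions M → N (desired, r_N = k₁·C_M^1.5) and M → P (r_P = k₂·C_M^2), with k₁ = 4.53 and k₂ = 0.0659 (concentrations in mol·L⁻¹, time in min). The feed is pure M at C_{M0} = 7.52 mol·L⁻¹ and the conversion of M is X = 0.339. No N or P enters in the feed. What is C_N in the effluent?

Exit C_M = C_{M0}(1−X) = 7.52×0.661 = 4.971 mol·L⁻¹.
Rates in a CSTR are evaluated at the outlet concentration: r_N = 4.53×4.971^1.5 = 50.20, r_P = 0.0659×4.971^2 = 1.628.
Fraction of consumed M going to N: r_N/(r_N+r_P) = 0.9686.
C_N = 0.9686·C_{M0}·X = 0.9686×7.52×0.339 = 2.47 mol·L⁻¹.

2.47 mol·L⁻¹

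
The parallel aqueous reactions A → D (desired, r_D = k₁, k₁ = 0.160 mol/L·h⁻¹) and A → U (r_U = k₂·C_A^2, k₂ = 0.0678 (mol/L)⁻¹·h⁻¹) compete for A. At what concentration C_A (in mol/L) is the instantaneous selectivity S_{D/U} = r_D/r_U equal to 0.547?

2.08 mol/L

S_{D/U} = (k₁/k₂)·C_A^-2 ⇒ C_A = (S·k₂/k₁)^(-0.5).
= (0.547×0.0678/0.160)^(-0.5) = (0.2318)^(-0.5) = 2.08 mol/L.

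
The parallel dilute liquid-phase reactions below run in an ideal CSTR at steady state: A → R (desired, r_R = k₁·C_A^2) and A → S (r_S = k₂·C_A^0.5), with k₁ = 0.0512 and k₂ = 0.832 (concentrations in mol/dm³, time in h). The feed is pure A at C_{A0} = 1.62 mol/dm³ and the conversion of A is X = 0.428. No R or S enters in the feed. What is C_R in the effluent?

0.0361 mol/dm³

Exit C_A = C_{A0}(1−X) = 1.62×0.572 = 0.9266 mol/dm³.
A CSTR operates uniformly at the exit composition, giving r_R = 0.04396 and r_S = 0.8009 (each k·C_A^n at C_A = 0.9266).
Fraction of consumed A going to R: r_R/(r_R+r_S) = 0.05204.
C_R = 0.05204·C_{A0}·X = 0.05204×1.62×0.428 = 0.0361 mol/dm³.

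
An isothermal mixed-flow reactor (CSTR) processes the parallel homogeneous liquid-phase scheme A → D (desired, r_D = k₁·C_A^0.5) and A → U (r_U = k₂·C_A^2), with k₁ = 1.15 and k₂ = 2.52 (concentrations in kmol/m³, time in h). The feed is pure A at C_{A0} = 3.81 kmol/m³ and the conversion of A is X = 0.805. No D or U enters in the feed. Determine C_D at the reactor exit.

1.28 kmol/m³

Exit C_A = C_{A0}(1−X) = 3.81×0.195 = 0.7429 kmol/m³.
Rates in a CSTR are evaluated at the outlet concentration: r_D = 1.15×0.7429^0.5 = 0.9912, r_U = 2.52×0.7429^2 = 1.391.
Fraction of consumed A going to D: r_D/(r_D+r_U) = 0.4161.
C_D = 0.4161·C_{A0}·X = 0.4161×3.81×0.805 = 1.28 kmol/m³.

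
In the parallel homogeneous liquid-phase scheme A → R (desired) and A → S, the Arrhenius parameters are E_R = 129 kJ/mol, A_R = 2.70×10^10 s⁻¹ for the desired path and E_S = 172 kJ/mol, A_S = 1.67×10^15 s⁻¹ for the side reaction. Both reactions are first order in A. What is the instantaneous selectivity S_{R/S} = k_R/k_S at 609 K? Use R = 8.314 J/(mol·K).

k_R/k_S = (A_R/A_S)·exp[−(E_R−E_S)/(RT)] = (A_R/A_S)·exp[(E_S−E_R)/(RT)].
(E_S−E_R)/(RT) = (172−129)×10³/(8.314×609) = 43000/5063 = 8.493.
k_R/k_S = (2.70×10^10/1.67×10^15)·exp(8.493) = 1.617×10^-5 × 4879 = 0.0789.

0.0789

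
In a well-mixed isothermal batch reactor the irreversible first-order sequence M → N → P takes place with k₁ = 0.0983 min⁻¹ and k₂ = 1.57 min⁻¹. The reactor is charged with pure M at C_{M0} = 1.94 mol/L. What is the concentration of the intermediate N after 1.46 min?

0.0992 mol/L

Solving the coupled first-order balances gives C_N(t) = [k₁/(k₂−k₁)]·C_{M0}·(e^(−k₁t) − e^(−k₂t)).
e^(−k₁t) = e^(−0.0983×1.46) = e^(−0.1435) = 0.8663; e^(−k₂t) = e^(−2.292) = 0.1010.
C_N = 0.0983×1.94/(1.57−0.0983) × (0.8663−0.1010) = 0.1296×0.7653 = 0.09916 mol/L.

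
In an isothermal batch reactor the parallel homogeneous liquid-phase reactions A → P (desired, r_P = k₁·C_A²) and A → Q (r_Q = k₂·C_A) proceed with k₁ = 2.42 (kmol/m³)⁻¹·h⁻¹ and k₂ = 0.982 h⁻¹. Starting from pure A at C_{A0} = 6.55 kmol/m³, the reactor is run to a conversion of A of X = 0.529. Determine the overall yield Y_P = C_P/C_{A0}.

0.486

C_A = C_{A0}(1−X) = 3.085 kmol/m³.
Along a PFR/batch, dC_Q/dC_A = −r_Q/(r_P+r_Q) = −k₂/(k₂+k₁·C_A).
Integrating from C_{A0} to C_A: C_Q = (0.982/2.42)·ln[(0.982+2.42·6.55)/(0.982+2.42·3.09)] = 0.4058·ln(16.83/8.448) = 0.2798 kmol/m³.
Then C_P = (C_{A0}−C_A) − C_Q = 3.465 − 0.2798 = 3.185 kmol/m³.
Y_P = C_P/C_{A0} = 3.185/6.55 = 0.486.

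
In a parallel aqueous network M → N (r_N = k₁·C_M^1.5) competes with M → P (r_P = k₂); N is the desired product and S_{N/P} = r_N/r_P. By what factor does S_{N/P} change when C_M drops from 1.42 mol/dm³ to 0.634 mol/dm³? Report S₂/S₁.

0.298

S_{N/P} = (k₁/k₂)·C_M^1.5, so S₂/S₁ = (C_{M,2}/C_{M,1})^1.5.
= (0.634/1.42)^1.5 = (0.4465)^1.5 = 0.298.
Selectivity toward N falls as C_M falls — high-concentration operation is favoured.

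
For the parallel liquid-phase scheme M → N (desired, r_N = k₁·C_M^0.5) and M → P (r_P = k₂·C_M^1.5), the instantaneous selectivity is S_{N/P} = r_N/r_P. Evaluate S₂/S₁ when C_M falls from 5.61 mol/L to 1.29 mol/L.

S_{N/P} = (k₁/k₂)·C_M⁻¹, so S₂/S₁ = (C_{M,2}/C_{M,1})⁻¹.
= 5.61/1.29 = 4.35.

4.35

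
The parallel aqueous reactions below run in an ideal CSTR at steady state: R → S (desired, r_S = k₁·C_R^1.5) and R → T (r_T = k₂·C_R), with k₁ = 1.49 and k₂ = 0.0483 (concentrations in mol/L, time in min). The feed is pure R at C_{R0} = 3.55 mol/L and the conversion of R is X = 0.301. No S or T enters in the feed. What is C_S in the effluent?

Exit C_R = C_{R0}(1−X) = 3.55×0.699 = 2.481 mol/L.
A CSTR operates uniformly at the exit composition, giving r_S = 5.824 and r_T = 0.1199 (each k·C_R^n at C_R = 2.481).
Fraction of consumed R going to S: r_S/(r_S+r_T) = 0.9798.
C_S = 0.9798·C_{R0}·X = 0.9798×3.55×0.301 = 1.05 mol/L.

1.05 mol/L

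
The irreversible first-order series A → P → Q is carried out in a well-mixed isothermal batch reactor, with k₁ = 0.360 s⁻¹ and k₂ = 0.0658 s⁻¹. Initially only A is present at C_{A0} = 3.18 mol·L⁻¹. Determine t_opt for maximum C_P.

5.78 s

The intermediate peaks when r₁ = r₂, i.e. k₁e^(−k₁t) = k₂e^(−k₂t), giving t_opt = ln(k₂/k₁)/(k₂−k₁).
= ln(0.0658/0.360)/(0.0658−0.360) = ln(0.1828)/-0.2942 = -1.699/-0.2942 = 5.78 s.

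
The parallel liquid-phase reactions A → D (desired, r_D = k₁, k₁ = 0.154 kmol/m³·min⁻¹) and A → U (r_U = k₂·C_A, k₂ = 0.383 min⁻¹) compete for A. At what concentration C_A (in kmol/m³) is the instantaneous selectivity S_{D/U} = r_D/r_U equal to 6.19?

S_{D/U} = (k₁/k₂)·C_A⁻¹ ⇒ C_A = (S·k₂/k₁)^(-1).
= (6.19×0.383/0.154)^(-1) = (15.39)^(-1) = 0.0650 kmol/m³.

0.0650 kmol/m³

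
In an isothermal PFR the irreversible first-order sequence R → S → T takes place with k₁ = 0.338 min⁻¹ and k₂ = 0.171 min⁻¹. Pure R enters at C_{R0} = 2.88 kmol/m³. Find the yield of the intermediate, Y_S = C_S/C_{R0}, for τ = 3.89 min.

0.497

Solving the coupled first-order balances gives C_S(τ) = [k₁/(k₂−k₁)]·C_{R0}·(e^(−k₁τ) − e^(−k₂τ)).
e^(−k₁τ) = e^(−0.338×3.89) = e^(−1.315) = 0.2685; e^(−k₂τ) = e^(−0.6652) = 0.5142.
C_S = 0.338×2.88/(0.171−0.338) × (0.2685−0.5142) = (-5.829)×(-0.2457) = 1.432 kmol/m³.
Y_S = C_S/C_{R0} = 1.432/2.88 = 0.497.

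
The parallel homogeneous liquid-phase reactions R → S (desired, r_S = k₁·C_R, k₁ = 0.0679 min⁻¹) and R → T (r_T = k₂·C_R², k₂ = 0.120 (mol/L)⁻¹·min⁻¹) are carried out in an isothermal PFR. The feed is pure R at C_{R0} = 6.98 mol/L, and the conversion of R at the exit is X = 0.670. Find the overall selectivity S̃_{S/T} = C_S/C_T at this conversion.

0.132

C_R = C_{R0}(1−X) = 2.303 mol/L.
Along a PFR/batch, dC_S/dC_R = −r_S/(r_S+r_T) = −k₁/(k₁+k₂·C_R).
Integrating from C_{R0} to C_R: C_S = (0.0679/0.120)·ln[(0.0679+0.120·6.98)/(0.0679+0.120·2.30)] = 0.5658·ln(0.9055/0.3443) = 0.5471 mol/L.
C_T = (C_{R0}−C_R)−C_S = 4.129 mol/L; S̃_{S/T} = 0.5471/4.129 = 0.132.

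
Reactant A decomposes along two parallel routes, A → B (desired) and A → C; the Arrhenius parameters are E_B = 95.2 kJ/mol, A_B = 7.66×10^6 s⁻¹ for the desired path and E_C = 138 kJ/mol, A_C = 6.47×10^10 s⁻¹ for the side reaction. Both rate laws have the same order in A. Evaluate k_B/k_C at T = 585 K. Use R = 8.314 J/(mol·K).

0.785

k_B/k_C = (A_B/A_C)·exp[−(E_B−E_C)/(RT)] = (A_B/A_C)·exp[(E_C−E_B)/(RT)].
(E_C−E_B)/(RT) = (138−95.2)×10³/(8.314×585) = 42800/4864 = 8.800.
k_B/k_C = (7.66×10^6/6.47×10^10)·exp(8.800) = 1.184×10^-4 × 6634 = 0.785.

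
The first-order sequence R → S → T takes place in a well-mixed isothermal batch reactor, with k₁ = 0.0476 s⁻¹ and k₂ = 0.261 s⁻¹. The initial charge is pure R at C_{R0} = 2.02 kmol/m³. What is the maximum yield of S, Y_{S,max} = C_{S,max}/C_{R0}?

0.125

For a first-order series the maximum intermediate yield is C_{S,max}/C_{R0} = (k₁/k₂)^[k₂/(k₂−k₁)].
= (0.0476/0.261)^(0.261/(0.261−0.0476)) = (0.1824)^(1.223) = 0.1248.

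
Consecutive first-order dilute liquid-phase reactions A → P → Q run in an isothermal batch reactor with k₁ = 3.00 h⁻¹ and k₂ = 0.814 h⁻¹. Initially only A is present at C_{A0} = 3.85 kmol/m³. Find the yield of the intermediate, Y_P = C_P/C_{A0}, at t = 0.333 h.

0.541

For first-order series with pure A initially, C_P(t) = k₁C_{A0}/(k₂−k₁)·(e^(−k₁t) − e^(−k₂t)).
e^(−k₁t) = e^(−3.00×0.333) = e^(−0.9990) = 0.3682; e^(−k₂t) = e^(−0.2711) = 0.7626.
C_P = 3.00×3.85/(0.814−3.00) × (0.3682−0.7626) = (-5.284)×(-0.3943) = 2.083 kmol/m³.
Y_P = C_P/C_{A0} = 2.083/3.85 = 0.541.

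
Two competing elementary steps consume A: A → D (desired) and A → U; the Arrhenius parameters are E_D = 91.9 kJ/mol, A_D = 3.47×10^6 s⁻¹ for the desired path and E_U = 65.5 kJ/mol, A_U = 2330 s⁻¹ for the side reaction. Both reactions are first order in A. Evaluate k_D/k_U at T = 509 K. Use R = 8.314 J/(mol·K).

2.91

With equal orders, S_{D/U} = k_D/k_U = (A_D/A_U)·exp[(E_U−E_D)/(RT)].
(E_U−E_D)/(RT) = (65.5−91.9)×10³/(8.314×509) = -26400/4232 = -6.238.
k_D/k_U = (3.47×10^6/2330)·exp(-6.238) = 1489 × 0.001953 = 2.91.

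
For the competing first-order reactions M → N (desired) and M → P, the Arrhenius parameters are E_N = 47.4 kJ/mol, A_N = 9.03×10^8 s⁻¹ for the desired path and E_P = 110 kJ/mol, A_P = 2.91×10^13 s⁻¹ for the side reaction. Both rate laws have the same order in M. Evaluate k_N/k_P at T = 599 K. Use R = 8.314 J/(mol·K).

With equal orders, S_{N/P} = k_N/k_P = (A_N/A_P)·exp[(E_P−E_N)/(RT)].
(E_P−E_N)/(RT) = (110−47.4)×10³/(8.314×599) = 62600/4980 = 12.57.
k_N/k_P = (9.03×10^8/2.91×10^13)·exp(12.57) = 3.103×10^-5 × 2.878×10^5 = 8.93.

8.93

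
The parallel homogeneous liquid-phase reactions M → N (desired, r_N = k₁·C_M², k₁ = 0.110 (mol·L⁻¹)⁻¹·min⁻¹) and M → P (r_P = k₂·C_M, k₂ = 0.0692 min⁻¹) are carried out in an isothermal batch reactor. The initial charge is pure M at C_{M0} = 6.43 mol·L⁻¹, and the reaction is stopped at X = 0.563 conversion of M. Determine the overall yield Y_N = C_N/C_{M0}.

C_M = C_{M0}(1−X) = 2.810 mol·L⁻¹.
Along a PFR/batch, dC_P/dC_M = −r_P/(r_N+r_P) = −k₂/(k₂+k₁·C_M).
Integrating from C_{M0} to C_M: C_P = (0.0692/0.110)·ln[(0.0692+0.110·6.43)/(0.0692+0.110·2.81)] = 0.6291·ln(0.7765/0.3783) = 0.4524 mol·L⁻¹.
Then C_N = (C_{M0}−C_M) − C_P = 3.620 − 0.4524 = 3.168 mol·L⁻¹.
Y_N = C_N/C_{M0} = 3.168/6.43 = 0.493.

0.493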